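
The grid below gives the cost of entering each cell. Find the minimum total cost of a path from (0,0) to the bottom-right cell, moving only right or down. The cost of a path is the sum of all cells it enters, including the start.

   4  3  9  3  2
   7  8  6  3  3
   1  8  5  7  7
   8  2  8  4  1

32

One optimal route is [0,0] -> [0,1] -> [0,2] -> [0,3] -> [0,4] -> [1,4] -> [2,4] -> [3,4].
Its cost is 4 + 3 + 9 + 3 + 2 + 3 + 7 + 1 = 32.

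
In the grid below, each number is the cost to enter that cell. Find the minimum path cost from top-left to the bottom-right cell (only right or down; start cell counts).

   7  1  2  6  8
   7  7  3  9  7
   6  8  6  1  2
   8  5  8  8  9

31

One optimal route is (0,0) → (0,1) → (0,2) → (1,2) → (2,2) → (2,3) → (2,4) → (3,4).
Its cost is 7 + 1 + 2 + 3 + 6 + 1 + 2 + 9 = 31.
For comparison, the top-then-right route costs 42.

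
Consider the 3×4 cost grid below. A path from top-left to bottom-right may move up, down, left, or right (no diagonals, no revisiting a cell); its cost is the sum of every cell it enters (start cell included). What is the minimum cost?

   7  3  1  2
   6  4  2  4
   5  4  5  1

18

One optimal route is (0,0) -> (0,1) -> (0,2) -> (0,3) -> (1,3) -> (2,3).
Its cost is 7 + 3 + 1 + 2 + 4 + 1 = 18.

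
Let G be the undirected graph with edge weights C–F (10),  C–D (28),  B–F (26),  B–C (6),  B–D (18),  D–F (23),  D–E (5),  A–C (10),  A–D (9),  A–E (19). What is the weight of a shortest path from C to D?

Comparing a few candidate routes:
C→B→D: 6 + 18 = 24
C→D: 28
C→A→D: 10 + 9 = 19
Best route has total 19.

19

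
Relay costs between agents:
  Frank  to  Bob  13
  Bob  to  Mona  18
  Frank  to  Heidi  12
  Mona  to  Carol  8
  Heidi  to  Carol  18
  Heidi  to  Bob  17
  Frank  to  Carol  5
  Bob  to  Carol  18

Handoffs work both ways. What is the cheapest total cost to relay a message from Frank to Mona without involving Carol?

Routes from Frank to Mona avoiding Carol:
Frank -> Heidi -> Bob -> Mona: 12 + 17 + 18 = 47
Frank -> Bob -> Mona: 13 + 18 = 31
Best route has total 31.

31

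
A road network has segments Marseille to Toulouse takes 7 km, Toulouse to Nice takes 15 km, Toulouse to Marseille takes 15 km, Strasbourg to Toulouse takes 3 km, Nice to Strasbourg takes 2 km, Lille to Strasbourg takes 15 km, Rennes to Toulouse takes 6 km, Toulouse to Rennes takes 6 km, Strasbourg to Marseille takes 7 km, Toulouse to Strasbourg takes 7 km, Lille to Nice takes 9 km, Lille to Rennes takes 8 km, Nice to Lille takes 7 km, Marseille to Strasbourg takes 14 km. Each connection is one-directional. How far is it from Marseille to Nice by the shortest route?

Candidate routes:
Marseille→Strasbourg→Toulouse→Nice: 14 + 3 + 15 = 32
Marseille→Toulouse→Nice: 7 + 15 = 22
Shortest: 22 km.

22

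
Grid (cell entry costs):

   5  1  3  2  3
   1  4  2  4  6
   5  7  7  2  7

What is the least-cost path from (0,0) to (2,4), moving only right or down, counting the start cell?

24

Best path: [0,0] [0,1] [0,2] [0,3] [1,3] [2,3] [2,4]
Cost: 5 + 1 + 3 + 2 + 4 + 2 + 7 = 24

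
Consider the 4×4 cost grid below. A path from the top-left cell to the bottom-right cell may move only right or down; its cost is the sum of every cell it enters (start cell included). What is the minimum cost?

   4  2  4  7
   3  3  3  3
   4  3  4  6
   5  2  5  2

Best path: (0,0) -> (0,1) -> (1,1) -> (2,1) -> (3,1) -> (3,2) -> (3,3)
Cost: 4 + 2 + 3 + 3 + 2 + 5 + 2 = 21
For comparison, the top-then-right route costs 28.

21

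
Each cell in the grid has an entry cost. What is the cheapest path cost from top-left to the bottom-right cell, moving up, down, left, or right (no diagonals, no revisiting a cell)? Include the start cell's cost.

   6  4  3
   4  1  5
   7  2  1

Take (0,0) -> (0,1) -> (1,1) -> (2,1) -> (2,2) for a total of 6 + 4 + 1 + 2 + 1 = 14.

14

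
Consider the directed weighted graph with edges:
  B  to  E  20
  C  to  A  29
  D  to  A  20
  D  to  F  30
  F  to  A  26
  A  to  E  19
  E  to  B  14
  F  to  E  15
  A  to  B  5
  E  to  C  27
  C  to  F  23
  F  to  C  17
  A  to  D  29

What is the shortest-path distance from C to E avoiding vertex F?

48

Candidate routes:
C→A→B→E: 29 + 5 + 20 = 54
C→A→E: 29 + 19 = 48
Shortest: 48.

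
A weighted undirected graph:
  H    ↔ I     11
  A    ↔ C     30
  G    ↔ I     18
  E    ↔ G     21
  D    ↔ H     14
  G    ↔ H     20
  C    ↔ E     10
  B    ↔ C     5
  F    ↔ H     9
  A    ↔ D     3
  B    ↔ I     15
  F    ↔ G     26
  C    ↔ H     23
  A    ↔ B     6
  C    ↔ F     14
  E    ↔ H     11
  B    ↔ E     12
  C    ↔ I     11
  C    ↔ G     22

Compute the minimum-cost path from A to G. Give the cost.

33

A few of the A→G routes:
A -> B -> E -> G: 6 + 12 + 21 = 39
A -> B -> I -> G: 6 + 15 + 18 = 39
A -> D -> H -> G: 3 + 14 + 20 = 37
A -> B -> C -> G: 6 + 5 + 22 = 33
Best route has total 33.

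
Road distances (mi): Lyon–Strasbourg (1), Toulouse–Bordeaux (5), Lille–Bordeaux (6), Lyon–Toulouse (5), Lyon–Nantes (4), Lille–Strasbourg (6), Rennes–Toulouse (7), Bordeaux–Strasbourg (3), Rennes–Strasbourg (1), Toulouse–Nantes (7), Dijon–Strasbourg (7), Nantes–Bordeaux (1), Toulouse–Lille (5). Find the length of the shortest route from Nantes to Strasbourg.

A few of the Nantes→Strasbourg routes:
Nantes→Bordeaux→Lille→Strasbourg: 1 + 6 + 6 = 13
Nantes→Lyon→Strasbourg: 4 + 1 = 5
Nantes→Bordeaux→Strasbourg: 1 + 3 = 4
Nantes→Bordeaux→Toulouse→Lyon→Strasbourg: 1 + 5 + 5 + 1 = 12
Nantes→Toulouse→Lyon→Strasbourg: 7 + 5 + 1 = 13
Shortest: 4 mi.

4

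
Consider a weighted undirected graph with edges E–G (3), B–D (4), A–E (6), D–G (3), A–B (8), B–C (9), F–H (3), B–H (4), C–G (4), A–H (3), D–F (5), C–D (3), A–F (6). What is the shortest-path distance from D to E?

6

Checking several routes:
D-C-G-E: 3 + 4 + 3 = 10
D-G-E: 3 + 3 = 6
D-F-A-E: 5 + 6 + 6 = 17
The minimum is 6.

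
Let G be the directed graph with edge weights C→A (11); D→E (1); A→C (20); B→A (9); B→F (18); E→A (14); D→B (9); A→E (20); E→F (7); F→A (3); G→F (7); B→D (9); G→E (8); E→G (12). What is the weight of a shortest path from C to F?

38

Routes from C to F:
C -> A -> E -> F: 11 + 20 + 7 = 38
C -> A -> E -> G -> F: 11 + 20 + 12 + 7 = 50
Shortest: 38.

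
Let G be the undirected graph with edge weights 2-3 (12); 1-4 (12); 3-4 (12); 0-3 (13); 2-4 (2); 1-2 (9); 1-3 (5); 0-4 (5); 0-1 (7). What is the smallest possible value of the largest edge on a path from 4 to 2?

2

Comparing a few candidate routes:
4→1→3→2: max(12, 5, 12) = 12
4→0→1→2: max(5, 7, 9) = 9
4→3→1→2: max(12, 5, 9) = 12
4→2: max(2) = 2
4→0→1→3→2: max(5, 7, 5, 12) = 12
4→3→2: max(12, 12) = 12
Smallest bottleneck: 2.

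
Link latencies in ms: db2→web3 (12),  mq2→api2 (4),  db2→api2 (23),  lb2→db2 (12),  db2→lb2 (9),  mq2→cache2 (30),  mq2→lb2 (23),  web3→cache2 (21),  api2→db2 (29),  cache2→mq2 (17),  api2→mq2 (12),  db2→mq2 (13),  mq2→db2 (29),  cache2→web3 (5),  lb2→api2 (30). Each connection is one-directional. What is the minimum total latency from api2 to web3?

41

A few of the api2→web3 routes:
api2 - mq2 - db2 - web3: 12 + 29 + 12 = 53
api2 - db2 - web3: 29 + 12 = 41
api2 - mq2 - cache2 - web3: 12 + 30 + 5 = 47
Shortest: 41 ms.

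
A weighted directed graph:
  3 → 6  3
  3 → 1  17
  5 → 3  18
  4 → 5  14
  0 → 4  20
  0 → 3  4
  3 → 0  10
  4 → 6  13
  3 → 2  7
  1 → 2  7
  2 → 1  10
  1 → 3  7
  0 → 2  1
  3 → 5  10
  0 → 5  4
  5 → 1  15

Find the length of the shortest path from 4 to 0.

Candidate routes:
4 -> 5 -> 3 -> 0: 14 + 18 + 10 = 42
4 -> 5 -> 1 -> 3 -> 0: 14 + 15 + 7 + 10 = 46
The minimum is 42.

42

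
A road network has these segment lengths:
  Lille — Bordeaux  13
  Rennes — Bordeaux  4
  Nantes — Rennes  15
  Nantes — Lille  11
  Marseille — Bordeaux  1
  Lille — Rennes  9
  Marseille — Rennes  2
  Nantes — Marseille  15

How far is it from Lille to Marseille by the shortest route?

Some routes from Lille to Marseille:
Lille-Rennes-Bordeaux-Marseille: 9 + 4 + 1 = 14
Lille-Bordeaux-Marseille: 13 + 1 = 14
Lille-Rennes-Marseille: 9 + 2 = 11
Shortest: 11.

11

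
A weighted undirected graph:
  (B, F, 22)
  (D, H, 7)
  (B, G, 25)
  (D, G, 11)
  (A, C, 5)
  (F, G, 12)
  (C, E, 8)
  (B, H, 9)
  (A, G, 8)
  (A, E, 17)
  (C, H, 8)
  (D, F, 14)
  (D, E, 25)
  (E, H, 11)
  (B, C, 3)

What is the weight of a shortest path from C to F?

25

Comparing a few candidate routes:
C -> B -> F: 3 + 22 = 25
C -> A -> G -> F: 5 + 8 + 12 = 25
C -> H -> D -> F: 8 + 7 + 14 = 29
C -> B -> H -> D -> F: 3 + 9 + 7 + 14 = 33
The minimum is 25.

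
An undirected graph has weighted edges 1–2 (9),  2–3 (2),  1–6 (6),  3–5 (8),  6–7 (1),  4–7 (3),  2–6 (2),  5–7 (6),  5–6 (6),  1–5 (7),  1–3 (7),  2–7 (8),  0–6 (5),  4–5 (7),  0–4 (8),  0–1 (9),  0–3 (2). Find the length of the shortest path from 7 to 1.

7

Comparing a few candidate routes:
7→5→1: 6 + 7 = 13
7→6→1: 1 + 6 = 7
7→6→2→3→1: 1 + 2 + 2 + 7 = 12
7→6→2→1: 1 + 2 + 9 = 12
Shortest: 7.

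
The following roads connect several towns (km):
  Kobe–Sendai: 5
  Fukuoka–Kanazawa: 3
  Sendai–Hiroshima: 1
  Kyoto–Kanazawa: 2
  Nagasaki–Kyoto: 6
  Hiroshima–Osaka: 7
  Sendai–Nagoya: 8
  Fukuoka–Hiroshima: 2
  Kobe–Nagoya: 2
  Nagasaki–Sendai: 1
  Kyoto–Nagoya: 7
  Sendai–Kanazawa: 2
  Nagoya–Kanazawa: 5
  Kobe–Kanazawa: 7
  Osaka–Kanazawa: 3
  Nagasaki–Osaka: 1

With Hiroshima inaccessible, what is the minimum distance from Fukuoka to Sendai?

A few of the Fukuoka→Sendai routes:
Fukuoka -> Kanazawa -> Kyoto -> Nagasaki -> Sendai: 3 + 2 + 6 + 1 = 12
Fukuoka -> Kanazawa -> Sendai: 3 + 2 = 5
Fukuoka -> Kanazawa -> Osaka -> Nagasaki -> Sendai: 3 + 3 + 1 + 1 = 8
The minimum is 5 km.

5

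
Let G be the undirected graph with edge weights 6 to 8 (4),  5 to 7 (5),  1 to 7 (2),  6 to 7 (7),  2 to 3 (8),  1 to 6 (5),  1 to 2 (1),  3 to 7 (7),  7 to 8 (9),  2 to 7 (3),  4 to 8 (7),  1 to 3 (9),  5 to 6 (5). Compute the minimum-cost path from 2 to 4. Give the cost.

17

A few of the 2→4 routes:
2 -> 1 -> 6 -> 8 -> 4: 1 + 5 + 4 + 7 = 17
2 -> 7 -> 1 -> 6 -> 8 -> 4: 3 + 2 + 5 + 4 + 7 = 21
2 -> 1 -> 7 -> 8 -> 4: 1 + 2 + 9 + 7 = 19
2 -> 7 -> 8 -> 4: 3 + 9 + 7 = 19
2 -> 1 -> 7 -> 6 -> 8 -> 4: 1 + 2 + 7 + 4 + 7 = 21
Shortest: 17.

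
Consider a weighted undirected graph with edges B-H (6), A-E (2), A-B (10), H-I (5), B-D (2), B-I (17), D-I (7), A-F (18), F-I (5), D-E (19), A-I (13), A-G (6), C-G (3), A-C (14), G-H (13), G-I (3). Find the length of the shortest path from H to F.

10

A few of the H→F routes:
H → I → F: 5 + 5 = 10
H → G → I → F: 13 + 3 + 5 = 21
H → B → D → I → F: 6 + 2 + 7 + 5 = 20
The minimum is 10.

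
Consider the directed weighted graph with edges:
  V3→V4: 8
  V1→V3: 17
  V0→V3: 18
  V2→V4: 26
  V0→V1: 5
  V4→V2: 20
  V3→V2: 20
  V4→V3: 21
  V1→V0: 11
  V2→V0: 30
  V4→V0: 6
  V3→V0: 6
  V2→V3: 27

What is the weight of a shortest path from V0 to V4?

26

Paths from V0 to V4:
V0 - V1 - V3 - V4: 5 + 17 + 8 = 30
V0 - V3 - V4: 18 + 8 = 26
V0 - V1 - V3 - V2 - V4: 5 + 17 + 20 + 26 = 68
V0 - V3 - V2 - V4: 18 + 20 + 26 = 64
The minimum is 26.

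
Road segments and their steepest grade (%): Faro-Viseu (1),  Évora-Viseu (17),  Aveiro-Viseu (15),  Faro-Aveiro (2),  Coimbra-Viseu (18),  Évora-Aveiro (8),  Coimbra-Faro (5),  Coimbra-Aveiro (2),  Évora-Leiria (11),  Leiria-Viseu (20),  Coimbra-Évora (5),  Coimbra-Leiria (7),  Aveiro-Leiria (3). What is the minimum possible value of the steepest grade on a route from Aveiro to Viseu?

A few of the Aveiro→Viseu routes:
Aveiro - Coimbra - Faro - Viseu: max(2, 5, 1) = 5
Aveiro - Leiria - Coimbra - Faro - Viseu: max(3, 7, 5, 1) = 7
Aveiro - Faro - Viseu: max(2, 1) = 2
The minimum achievable maximum is 2%.

2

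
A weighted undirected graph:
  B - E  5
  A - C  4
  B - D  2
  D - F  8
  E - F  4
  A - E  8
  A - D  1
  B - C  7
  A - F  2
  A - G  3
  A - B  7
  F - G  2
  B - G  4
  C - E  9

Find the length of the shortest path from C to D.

Comparing a few candidate routes:
C→A→B→D: 4 + 7 + 2 = 13
C→A→G→B→D: 4 + 3 + 4 + 2 = 13
C→A→D: 4 + 1 = 5
C→A→F→G→B→D: 4 + 2 + 2 + 4 + 2 = 14
C→A→F→D: 4 + 2 + 8 = 14
C→B→D: 7 + 2 = 9
Shortest: 5.

5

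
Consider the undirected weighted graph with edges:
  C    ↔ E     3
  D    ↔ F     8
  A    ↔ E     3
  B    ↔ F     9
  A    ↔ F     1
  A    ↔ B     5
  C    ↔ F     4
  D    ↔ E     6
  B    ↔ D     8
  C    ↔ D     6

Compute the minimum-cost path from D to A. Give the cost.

9

A few of the D→A routes:
D -> F -> A: 8 + 1 = 9
D -> C -> F -> A: 6 + 4 + 1 = 11
D -> C -> E -> A: 6 + 3 + 3 = 12
D -> E -> A: 6 + 3 = 9
The minimum is 9.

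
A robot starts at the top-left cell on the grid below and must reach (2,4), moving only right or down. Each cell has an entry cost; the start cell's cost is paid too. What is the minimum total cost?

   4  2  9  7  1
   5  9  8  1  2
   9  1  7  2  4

29

One optimal route is (0,0) (0,1) (0,2) (0,3) (0,4) (1,4) (2,4).
Its cost is 4 + 2 + 9 + 7 + 1 + 2 + 4 = 29.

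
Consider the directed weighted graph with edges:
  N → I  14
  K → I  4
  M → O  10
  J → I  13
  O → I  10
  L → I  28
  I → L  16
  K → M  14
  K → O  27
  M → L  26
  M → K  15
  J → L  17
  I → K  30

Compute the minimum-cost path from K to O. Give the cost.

Paths from K to O:
K-O: 27
K-M-O: 14 + 10 = 24
Best route has total 24.

24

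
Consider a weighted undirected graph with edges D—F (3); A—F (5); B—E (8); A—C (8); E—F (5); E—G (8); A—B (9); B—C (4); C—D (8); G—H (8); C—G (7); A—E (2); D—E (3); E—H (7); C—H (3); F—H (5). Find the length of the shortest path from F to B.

12

Some routes from F to B:
F - A - E - B: 5 + 2 + 8 = 15
F - E - B: 5 + 8 = 13
F - A - B: 5 + 9 = 14
F - H - C - B: 5 + 3 + 4 = 12
F - D - E - B: 3 + 3 + 8 = 14
The minimum is 12.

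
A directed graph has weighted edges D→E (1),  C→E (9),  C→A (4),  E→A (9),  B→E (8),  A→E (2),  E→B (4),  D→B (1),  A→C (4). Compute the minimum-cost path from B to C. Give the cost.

Candidate routes:
B-E-A-C: 8 + 9 + 4 = 21
Best route has total 21.

21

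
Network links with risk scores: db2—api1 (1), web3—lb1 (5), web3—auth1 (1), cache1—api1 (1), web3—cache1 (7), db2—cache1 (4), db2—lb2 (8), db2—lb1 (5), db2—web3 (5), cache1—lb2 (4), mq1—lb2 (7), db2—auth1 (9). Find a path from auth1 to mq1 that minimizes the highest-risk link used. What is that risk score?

7

A few of the auth1→mq1 routes:
auth1 -> web3 -> lb1 -> db2 -> api1 -> cache1 -> lb2 -> mq1: max(1, 5, 5, 1, 1, 4, 7) = 7
auth1 -> web3 -> db2 -> api1 -> cache1 -> lb2 -> mq1: max(1, 5, 1, 1, 4, 7) = 7
auth1 -> web3 -> lb1 -> db2 -> cache1 -> lb2 -> mq1: max(1, 5, 5, 4, 4, 7) = 7
auth1 -> web3 -> cache1 -> lb2 -> mq1: max(1, 7, 4, 7) = 7
auth1 -> web3 -> db2 -> cache1 -> lb2 -> mq1: max(1, 5, 4, 4, 7) = 7
Best route has worst link 7.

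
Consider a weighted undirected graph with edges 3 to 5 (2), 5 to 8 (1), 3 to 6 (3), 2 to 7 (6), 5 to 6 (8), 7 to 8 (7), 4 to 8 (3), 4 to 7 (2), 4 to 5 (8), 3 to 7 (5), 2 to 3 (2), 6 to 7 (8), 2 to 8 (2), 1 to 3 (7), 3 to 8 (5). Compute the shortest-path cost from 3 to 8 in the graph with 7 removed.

Comparing a few candidate routes:
3 → 2 → 8: 2 + 2 = 4
3 → 5 → 8: 2 + 1 = 3
3 → 6 → 5 → 8: 3 + 8 + 1 = 12
3 → 8: 5
3 → 5 → 4 → 8: 2 + 8 + 3 = 13
The minimum is 3.

3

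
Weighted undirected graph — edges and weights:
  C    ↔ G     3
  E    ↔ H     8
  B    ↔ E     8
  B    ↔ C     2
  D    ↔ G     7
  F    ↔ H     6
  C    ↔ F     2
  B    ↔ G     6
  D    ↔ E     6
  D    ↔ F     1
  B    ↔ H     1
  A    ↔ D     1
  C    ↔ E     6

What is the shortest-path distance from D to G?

6

Comparing a few candidate routes:
D - F - C - G: 1 + 2 + 3 = 6
D - F - C - B - G: 1 + 2 + 2 + 6 = 11
D - G: 7
The minimum is 6.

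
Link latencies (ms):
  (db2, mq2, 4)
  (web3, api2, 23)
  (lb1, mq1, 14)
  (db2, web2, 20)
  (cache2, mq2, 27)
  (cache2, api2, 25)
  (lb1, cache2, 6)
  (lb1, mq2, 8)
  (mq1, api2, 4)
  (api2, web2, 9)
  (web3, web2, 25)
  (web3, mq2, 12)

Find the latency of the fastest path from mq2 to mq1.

Checking several routes:
mq2-lb1-mq1: 8 + 14 = 22
mq2-cache2-lb1-mq1: 27 + 6 + 14 = 47
mq2-web3-api2-mq1: 12 + 23 + 4 = 39
mq2-lb1-cache2-api2-mq1: 8 + 6 + 25 + 4 = 43
mq2-db2-web2-api2-mq1: 4 + 20 + 9 + 4 = 37
The minimum is 22 ms.

22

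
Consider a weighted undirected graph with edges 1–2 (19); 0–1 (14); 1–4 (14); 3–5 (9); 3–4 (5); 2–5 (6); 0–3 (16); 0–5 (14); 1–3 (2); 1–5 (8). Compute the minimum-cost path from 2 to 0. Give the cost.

Checking several routes:
2 → 5 → 3 → 1 → 0: 6 + 9 + 2 + 14 = 31
2 → 5 → 0: 6 + 14 = 20
2 → 5 → 1 → 0: 6 + 8 + 14 = 28
Best route has total 20.

20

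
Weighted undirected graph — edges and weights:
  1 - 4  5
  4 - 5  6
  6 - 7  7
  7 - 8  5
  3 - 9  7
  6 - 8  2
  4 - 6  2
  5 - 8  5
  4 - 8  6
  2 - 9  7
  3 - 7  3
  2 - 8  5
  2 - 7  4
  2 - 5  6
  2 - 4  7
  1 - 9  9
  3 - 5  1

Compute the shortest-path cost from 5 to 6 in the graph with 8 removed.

Some routes from 5 to 6 avoiding 8:
5 → 2 → 4 → 6: 6 + 7 + 2 = 15
5 → 4 → 6: 6 + 2 = 8
5 → 2 → 7 → 6: 6 + 4 + 7 = 17
5 → 3 → 7 → 2 → 4 → 6: 1 + 3 + 4 + 7 + 2 = 17
5 → 3 → 7 → 6: 1 + 3 + 7 = 11
Best route has total 8.

8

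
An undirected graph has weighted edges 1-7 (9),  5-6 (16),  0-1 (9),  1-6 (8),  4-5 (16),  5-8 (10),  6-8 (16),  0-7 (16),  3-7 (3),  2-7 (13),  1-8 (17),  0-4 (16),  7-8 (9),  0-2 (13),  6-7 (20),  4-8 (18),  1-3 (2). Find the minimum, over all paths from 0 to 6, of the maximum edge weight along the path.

Some routes from 0 to 6:
0→7→3→1→6: max(16, 3, 2, 8) = 16
0→2→7→1→6: max(13, 13, 9, 8) = 13
0→1→6: max(9, 8) = 9
0→2→7→3→1→6: max(13, 13, 3, 2, 8) = 13
The minimum achievable maximum is 9.

9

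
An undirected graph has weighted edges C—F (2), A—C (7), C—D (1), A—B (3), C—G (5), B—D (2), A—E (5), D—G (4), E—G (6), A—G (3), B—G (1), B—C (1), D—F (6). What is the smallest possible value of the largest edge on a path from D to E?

Some routes from D to E:
D → C → B → G → A → E: max(1, 1, 1, 3, 5) = 5
D → C → G → A → E: max(1, 5, 3, 5) = 5
D → C → G → B → A → E: max(1, 5, 1, 3, 5) = 5
D → C → B → A → E: max(1, 1, 3, 5) = 5
D → B → C → G → A → E: max(2, 1, 5, 3, 5) = 5
Smallest bottleneck: 5.

5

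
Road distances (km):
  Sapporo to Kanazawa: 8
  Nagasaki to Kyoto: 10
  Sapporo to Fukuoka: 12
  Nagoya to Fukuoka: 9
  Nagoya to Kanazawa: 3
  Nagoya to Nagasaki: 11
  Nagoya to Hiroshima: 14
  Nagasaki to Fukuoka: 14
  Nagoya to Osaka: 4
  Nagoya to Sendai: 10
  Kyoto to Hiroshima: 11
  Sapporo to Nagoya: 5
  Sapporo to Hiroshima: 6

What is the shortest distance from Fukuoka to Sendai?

19

Checking several routes:
Fukuoka -> Nagasaki -> Nagoya -> Sendai: 14 + 11 + 10 = 35
Fukuoka -> Nagoya -> Sendai: 9 + 10 = 19
Fukuoka -> Sapporo -> Nagoya -> Sendai: 12 + 5 + 10 = 27
Fukuoka -> Sapporo -> Kanazawa -> Nagoya -> Sendai: 12 + 8 + 3 + 10 = 33
Shortest: 19 km.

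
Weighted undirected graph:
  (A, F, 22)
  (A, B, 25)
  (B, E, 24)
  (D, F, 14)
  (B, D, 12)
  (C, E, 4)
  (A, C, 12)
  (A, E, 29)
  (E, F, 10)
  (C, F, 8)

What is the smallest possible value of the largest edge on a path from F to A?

Checking several routes:
F - D - B - E - C - A: max(14, 12, 24, 4, 12) = 24
F - E - C - A: max(10, 4, 12) = 12
F - C - A: max(8, 12) = 12
F - A: max(22) = 22
Best route has worst link 12.

12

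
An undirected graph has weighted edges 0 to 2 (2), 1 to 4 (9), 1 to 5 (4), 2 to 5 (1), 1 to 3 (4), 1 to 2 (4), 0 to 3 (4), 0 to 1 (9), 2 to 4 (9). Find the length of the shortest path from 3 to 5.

7

A few of the 3→5 routes:
3-1-2-5: 4 + 4 + 1 = 9
3-1-0-2-5: 4 + 9 + 2 + 1 = 16
3-0-2-5: 4 + 2 + 1 = 7
3-1-5: 4 + 4 = 8
3-0-1-5: 4 + 9 + 4 = 17
3-0-2-1-5: 4 + 2 + 4 + 4 = 14
Best route has total 7.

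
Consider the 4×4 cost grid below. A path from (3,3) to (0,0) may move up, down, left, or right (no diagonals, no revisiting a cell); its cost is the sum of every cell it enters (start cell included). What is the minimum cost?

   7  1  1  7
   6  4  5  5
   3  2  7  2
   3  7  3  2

Best path: [3,3] -> [2,3] -> [1,3] -> [1,2] -> [0,2] -> [0,1] -> [0,0]
Cost: 2 + 2 + 5 + 5 + 1 + 1 + 7 = 23

23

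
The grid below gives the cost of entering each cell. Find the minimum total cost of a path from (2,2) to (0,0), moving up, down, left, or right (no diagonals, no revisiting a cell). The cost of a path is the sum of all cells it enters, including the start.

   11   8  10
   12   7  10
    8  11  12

Path [2,2] -> [1,2] -> [1,1] -> [0,1] -> [0,0]: 12 + 10 + 7 + 8 + 11 = 48.

48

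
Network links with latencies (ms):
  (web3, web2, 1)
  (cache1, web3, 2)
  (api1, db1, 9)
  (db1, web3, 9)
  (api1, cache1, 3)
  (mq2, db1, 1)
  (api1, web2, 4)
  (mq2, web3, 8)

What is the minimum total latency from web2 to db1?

Checking several routes:
web2-web3-cache1-api1-db1: 1 + 2 + 3 + 9 = 15
web2-api1-db1: 4 + 9 = 13
web2-web3-db1: 1 + 9 = 10
web2-web3-mq2-db1: 1 + 8 + 1 = 10
web2-api1-cache1-web3-db1: 4 + 3 + 2 + 9 = 18
Shortest: 10 ms.

10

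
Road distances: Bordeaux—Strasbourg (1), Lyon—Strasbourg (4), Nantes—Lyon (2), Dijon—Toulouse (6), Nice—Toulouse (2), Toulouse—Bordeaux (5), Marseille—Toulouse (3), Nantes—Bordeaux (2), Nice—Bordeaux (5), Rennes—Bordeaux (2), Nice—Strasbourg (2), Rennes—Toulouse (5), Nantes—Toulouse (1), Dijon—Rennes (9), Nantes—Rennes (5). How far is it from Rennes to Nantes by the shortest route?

Comparing a few candidate routes:
Rennes - Bordeaux - Strasbourg - Lyon - Nantes: 2 + 1 + 4 + 2 = 9
Rennes - Bordeaux - Strasbourg - Nice - Toulouse - Nantes: 2 + 1 + 2 + 2 + 1 = 8
Rennes - Toulouse - Nantes: 5 + 1 = 6
Rennes - Bordeaux - Nantes: 2 + 2 = 4
Rennes - Bordeaux - Toulouse - Nantes: 2 + 5 + 1 = 8
Rennes - Nantes: 5
The minimum is 4.

4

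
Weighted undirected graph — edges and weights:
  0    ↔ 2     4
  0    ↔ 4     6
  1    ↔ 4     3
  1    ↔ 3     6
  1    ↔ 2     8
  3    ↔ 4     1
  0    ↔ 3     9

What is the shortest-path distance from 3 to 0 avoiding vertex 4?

Routes from 3 to 0 avoiding 4:
3-1-2-0: 6 + 8 + 4 = 18
3-0: 9
The minimum is 9.

9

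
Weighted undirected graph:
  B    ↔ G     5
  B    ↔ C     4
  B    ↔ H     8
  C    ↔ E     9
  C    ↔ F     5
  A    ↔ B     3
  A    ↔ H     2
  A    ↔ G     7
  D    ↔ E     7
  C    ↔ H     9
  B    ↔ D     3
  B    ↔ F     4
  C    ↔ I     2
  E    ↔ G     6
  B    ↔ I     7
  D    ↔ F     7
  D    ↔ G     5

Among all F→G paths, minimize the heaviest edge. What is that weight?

Checking several routes:
F → C → B → G: max(5, 4, 5) = 5
F → C → B → D → G: max(5, 4, 3, 5) = 5
F → B → D → G: max(4, 3, 5) = 5
Best route has worst link 5.

5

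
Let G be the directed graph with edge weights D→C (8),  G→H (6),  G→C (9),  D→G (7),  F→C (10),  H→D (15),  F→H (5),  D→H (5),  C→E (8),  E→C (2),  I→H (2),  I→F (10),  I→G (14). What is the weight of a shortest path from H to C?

Candidate routes:
H-D-C: 15 + 8 = 23
H-D-G-C: 15 + 7 + 9 = 31
Best route has total 23.

23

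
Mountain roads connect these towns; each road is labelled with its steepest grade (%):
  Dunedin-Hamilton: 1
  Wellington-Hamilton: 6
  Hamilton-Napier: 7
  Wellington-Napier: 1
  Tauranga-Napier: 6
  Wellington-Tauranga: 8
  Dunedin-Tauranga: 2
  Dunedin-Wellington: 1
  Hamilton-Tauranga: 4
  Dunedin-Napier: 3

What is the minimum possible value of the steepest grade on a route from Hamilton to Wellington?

1

Checking several routes:
Hamilton → Dunedin → Napier → Wellington: max(1, 3, 1) = 3
Hamilton → Tauranga → Dunedin → Napier → Wellington: max(4, 2, 3, 1) = 4
Hamilton → Dunedin → Wellington: max(1, 1) = 1
Hamilton → Tauranga → Dunedin → Wellington: max(4, 2, 1) = 4
Best route has worst link 1%.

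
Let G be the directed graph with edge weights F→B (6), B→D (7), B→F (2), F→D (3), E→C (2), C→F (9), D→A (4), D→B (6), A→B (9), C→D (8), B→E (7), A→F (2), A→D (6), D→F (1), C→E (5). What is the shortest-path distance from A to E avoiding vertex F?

Candidate routes:
A→B→E: 9 + 7 = 16
A→D→B→E: 6 + 6 + 7 = 19
Shortest: 16.

16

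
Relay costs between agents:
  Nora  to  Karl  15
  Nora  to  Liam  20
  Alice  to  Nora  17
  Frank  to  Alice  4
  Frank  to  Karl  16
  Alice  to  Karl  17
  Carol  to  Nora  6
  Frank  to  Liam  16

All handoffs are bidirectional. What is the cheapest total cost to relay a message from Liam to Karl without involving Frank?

Candidate routes:
Liam - Nora - Alice - Karl: 20 + 17 + 17 = 54
Liam - Nora - Karl: 20 + 15 = 35
Best route has total 35.

35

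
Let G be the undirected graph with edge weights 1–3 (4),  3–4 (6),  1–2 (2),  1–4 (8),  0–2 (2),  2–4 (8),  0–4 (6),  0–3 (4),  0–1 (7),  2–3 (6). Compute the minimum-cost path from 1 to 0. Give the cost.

4

Comparing a few candidate routes:
1→3→0: 4 + 4 = 8
1→4→0: 8 + 6 = 14
1→0: 7
1→2→3→0: 2 + 6 + 4 = 12
1→2→0: 2 + 2 = 4
1→3→2→0: 4 + 6 + 2 = 12
Best route has total 4.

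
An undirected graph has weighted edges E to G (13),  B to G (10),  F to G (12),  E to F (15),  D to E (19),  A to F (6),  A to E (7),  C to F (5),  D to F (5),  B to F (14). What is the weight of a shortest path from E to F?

13

Some routes from E to F:
E -> A -> F: 7 + 6 = 13
E -> D -> F: 19 + 5 = 24
E -> F: 15
Shortest: 13.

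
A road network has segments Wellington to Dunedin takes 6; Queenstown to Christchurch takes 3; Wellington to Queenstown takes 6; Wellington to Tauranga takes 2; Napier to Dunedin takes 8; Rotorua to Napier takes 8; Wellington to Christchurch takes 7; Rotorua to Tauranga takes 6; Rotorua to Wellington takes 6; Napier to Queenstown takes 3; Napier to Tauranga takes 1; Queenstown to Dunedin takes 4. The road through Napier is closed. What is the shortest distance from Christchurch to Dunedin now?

7

Routes from Christchurch to Dunedin avoiding Napier:
Christchurch -> Wellington -> Dunedin: 7 + 6 = 13
Christchurch -> Queenstown -> Wellington -> Dunedin: 3 + 6 + 6 = 15
Christchurch -> Queenstown -> Dunedin: 3 + 4 = 7
Christchurch -> Wellington -> Queenstown -> Dunedin: 7 + 6 + 4 = 17
Best route has total 7.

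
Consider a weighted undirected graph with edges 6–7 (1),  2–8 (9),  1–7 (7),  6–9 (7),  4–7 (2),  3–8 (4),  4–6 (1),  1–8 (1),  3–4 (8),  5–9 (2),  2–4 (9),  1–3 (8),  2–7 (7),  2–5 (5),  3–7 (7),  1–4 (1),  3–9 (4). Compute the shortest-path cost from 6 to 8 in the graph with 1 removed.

12

Some routes from 6 to 8 avoiding 1:
6 → 7 → 3 → 8: 1 + 7 + 4 = 12
6 → 7 → 2 → 8: 1 + 7 + 9 = 17
6 → 4 → 3 → 8: 1 + 8 + 4 = 13
6 → 9 → 3 → 8: 7 + 4 + 4 = 15
6 → 4 → 7 → 3 → 8: 1 + 2 + 7 + 4 = 14
6 → 7 → 4 → 3 → 8: 1 + 2 + 8 + 4 = 15
Shortest: 12.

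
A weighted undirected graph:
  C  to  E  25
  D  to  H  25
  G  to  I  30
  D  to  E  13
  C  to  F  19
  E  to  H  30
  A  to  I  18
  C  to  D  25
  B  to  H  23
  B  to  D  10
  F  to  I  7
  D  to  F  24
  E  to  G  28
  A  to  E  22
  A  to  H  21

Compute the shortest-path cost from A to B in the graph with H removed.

45

A few of the A→B routes:
A -> I -> F -> C -> D -> B: 18 + 7 + 19 + 25 + 10 = 79
A -> I -> F -> D -> B: 18 + 7 + 24 + 10 = 59
A -> E -> C -> D -> B: 22 + 25 + 25 + 10 = 82
A -> E -> D -> B: 22 + 13 + 10 = 45
A -> I -> F -> C -> E -> D -> B: 18 + 7 + 19 + 25 + 13 + 10 = 92
Shortest: 45.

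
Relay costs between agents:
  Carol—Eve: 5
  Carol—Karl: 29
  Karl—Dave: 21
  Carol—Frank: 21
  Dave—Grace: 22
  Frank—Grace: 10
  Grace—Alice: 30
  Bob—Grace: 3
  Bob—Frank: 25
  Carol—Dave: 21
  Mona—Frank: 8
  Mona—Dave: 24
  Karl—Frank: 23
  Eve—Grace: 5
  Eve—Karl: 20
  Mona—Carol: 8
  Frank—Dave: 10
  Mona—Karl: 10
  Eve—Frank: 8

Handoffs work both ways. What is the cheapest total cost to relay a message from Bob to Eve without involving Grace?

33

Comparing a few candidate routes:
Bob -> Frank -> Eve: 25 + 8 = 33
Bob -> Frank -> Carol -> Eve: 25 + 21 + 5 = 51
Bob -> Frank -> Mona -> Carol -> Eve: 25 + 8 + 8 + 5 = 46
Bob -> Frank -> Dave -> Carol -> Eve: 25 + 10 + 21 + 5 = 61
Bob -> Frank -> Karl -> Eve: 25 + 23 + 20 = 68
Bob -> Frank -> Mona -> Karl -> Eve: 25 + 8 + 10 + 20 = 63
The minimum is 33.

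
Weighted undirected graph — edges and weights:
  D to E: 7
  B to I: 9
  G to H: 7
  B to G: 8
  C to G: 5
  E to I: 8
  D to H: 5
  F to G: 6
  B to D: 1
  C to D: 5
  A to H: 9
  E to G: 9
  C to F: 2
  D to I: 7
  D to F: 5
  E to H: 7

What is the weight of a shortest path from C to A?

19

Some routes from C to A:
C-G-H-A: 5 + 7 + 9 = 21
C-F-G-H-A: 2 + 6 + 7 + 9 = 24
C-G-B-D-H-A: 5 + 8 + 1 + 5 + 9 = 28
C-F-D-H-A: 2 + 5 + 5 + 9 = 21
C-D-H-A: 5 + 5 + 9 = 19
Shortest: 19.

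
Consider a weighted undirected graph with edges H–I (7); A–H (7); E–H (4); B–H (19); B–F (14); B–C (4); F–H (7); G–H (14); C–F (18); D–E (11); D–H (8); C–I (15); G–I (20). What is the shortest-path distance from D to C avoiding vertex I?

A few of the D→C routes:
D → H → F → B → C: 8 + 7 + 14 + 4 = 33
D → H → B → C: 8 + 19 + 4 = 31
D → H → F → C: 8 + 7 + 18 = 33
Shortest: 31.

31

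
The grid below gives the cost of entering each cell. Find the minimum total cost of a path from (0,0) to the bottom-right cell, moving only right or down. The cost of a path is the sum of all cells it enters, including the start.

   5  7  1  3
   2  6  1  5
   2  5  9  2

21

One optimal route is r0c0 → r0c1 → r0c2 → r1c2 → r1c3 → r2c3.
Its cost is 5 + 7 + 1 + 1 + 5 + 2 = 21.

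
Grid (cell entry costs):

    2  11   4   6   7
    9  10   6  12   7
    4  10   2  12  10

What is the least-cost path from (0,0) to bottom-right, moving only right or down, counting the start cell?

Cheapest: (0,0) (0,1) (0,2) (0,3) (0,4) (1,4) (2,4)
  2 + 11 + 4 + 6 + 7 + 7 + 10 = 47

47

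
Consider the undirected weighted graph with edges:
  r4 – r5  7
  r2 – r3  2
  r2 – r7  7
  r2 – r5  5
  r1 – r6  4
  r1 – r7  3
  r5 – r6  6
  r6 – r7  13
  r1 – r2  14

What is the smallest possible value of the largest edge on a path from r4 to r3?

Some routes from r4 to r3:
r4→r5→r6→r7→r2→r3: max(7, 6, 13, 7, 2) = 13
r4→r5→r6→r7→r1→r2→r3: max(7, 6, 13, 3, 14, 2) = 14
r4→r5→r6→r1→r7→r2→r3: max(7, 6, 4, 3, 7, 2) = 7
r4→r5→r2→r3: max(7, 5, 2) = 7
Best route has worst link 7.

7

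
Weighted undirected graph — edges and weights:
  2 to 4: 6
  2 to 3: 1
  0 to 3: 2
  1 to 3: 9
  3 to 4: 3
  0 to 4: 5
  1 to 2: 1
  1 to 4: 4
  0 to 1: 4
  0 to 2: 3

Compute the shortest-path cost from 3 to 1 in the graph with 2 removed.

6

Comparing a few candidate routes:
3 - 1: 9
3 - 4 - 1: 3 + 4 = 7
3 - 0 - 1: 2 + 4 = 6
Shortest: 6.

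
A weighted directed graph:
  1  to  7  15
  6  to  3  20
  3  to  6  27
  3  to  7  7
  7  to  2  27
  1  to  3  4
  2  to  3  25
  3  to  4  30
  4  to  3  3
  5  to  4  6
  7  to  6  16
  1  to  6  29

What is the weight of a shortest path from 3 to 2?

34

Routes from 3 to 2:
3-7-2: 7 + 27 = 34
Shortest: 34.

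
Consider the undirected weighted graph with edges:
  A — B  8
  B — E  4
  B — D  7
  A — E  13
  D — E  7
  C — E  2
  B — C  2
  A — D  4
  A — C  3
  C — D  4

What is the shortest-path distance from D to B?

6

Some routes from D to B:
D → A → C → B: 4 + 3 + 2 = 9
D → E → B: 7 + 4 = 11
D → E → C → B: 7 + 2 + 2 = 11
D → B: 7
D → C → E → B: 4 + 2 + 4 = 10
D → C → B: 4 + 2 = 6
Best route has total 6.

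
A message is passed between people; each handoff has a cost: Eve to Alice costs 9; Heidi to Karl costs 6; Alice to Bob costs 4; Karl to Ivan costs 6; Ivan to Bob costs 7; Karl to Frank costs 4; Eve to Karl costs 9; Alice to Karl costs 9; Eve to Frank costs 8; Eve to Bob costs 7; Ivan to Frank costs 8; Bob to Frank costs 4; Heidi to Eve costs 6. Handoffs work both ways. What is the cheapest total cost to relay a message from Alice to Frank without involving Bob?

13

A few of the Alice→Frank routes:
Alice - Karl - Frank: 9 + 4 = 13
Alice - Eve - Karl - Frank: 9 + 9 + 4 = 22
Alice - Eve - Frank: 9 + 8 = 17
The minimum is 13.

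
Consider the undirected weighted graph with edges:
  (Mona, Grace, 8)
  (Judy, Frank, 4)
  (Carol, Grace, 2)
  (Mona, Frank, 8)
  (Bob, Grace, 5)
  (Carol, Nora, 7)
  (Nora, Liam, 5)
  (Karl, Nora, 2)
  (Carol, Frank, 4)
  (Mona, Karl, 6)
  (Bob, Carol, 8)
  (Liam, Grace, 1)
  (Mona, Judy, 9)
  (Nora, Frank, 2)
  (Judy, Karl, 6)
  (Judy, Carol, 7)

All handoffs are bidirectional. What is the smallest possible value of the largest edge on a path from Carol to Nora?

4

Comparing a few candidate routes:
Carol → Frank → Nora: max(4, 2) = 4
Carol → Grace → Liam → Nora: max(2, 1, 5) = 5
Carol → Nora: max(7) = 7
Carol → Judy → Frank → Nora: max(7, 4, 2) = 7
Carol → Frank → Judy → Karl → Nora: max(4, 4, 6, 2) = 6
The minimum achievable maximum is 4.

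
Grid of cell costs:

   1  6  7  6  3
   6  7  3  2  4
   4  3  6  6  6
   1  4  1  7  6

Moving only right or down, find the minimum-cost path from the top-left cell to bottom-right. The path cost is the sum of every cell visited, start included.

Path (0,0) → (1,0) → (2,0) → (3,0) → (3,1) → (3,2) → (3,3) → (3,4): 1 + 6 + 4 + 1 + 4 + 1 + 7 + 6 = 30.

30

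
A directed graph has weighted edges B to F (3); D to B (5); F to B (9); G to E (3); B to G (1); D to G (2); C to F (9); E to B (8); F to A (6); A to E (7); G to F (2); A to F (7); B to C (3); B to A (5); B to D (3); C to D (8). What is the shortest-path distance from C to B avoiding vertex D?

Routes from C to B avoiding D:
C→F→A→E→B: 9 + 6 + 7 + 8 = 30
C→F→B: 9 + 9 = 18
Shortest: 18.

18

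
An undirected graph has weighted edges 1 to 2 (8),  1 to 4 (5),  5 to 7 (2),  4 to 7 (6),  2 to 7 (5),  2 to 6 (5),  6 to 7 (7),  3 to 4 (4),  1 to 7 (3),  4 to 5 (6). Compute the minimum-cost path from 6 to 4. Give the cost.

Comparing a few candidate routes:
6→7→5→4: 7 + 2 + 6 = 15
6→7→1→4: 7 + 3 + 5 = 15
6→2→7→4: 5 + 5 + 6 = 16
6→7→4: 7 + 6 = 13
The minimum is 13.

13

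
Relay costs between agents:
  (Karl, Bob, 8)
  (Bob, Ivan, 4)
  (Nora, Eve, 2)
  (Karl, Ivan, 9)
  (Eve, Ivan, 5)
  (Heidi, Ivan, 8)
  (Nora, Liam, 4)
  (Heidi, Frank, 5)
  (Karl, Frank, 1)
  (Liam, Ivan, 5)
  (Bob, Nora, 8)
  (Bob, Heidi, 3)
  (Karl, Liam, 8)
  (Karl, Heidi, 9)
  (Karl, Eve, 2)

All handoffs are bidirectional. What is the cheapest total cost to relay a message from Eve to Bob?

Comparing a few candidate routes:
Eve→Karl→Bob: 2 + 8 = 10
Eve→Nora→Bob: 2 + 8 = 10
Eve→Ivan→Bob: 5 + 4 = 9
Shortest: 9.

9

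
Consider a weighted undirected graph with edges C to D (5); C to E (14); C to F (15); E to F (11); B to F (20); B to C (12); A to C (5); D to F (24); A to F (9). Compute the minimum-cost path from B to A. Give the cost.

Checking several routes:
B-C-F-A: 12 + 15 + 9 = 36
B-C-E-F-A: 12 + 14 + 11 + 9 = 46
B-C-A: 12 + 5 = 17
B-F-A: 20 + 9 = 29
B-F-E-C-A: 20 + 11 + 14 + 5 = 50
B-F-C-A: 20 + 15 + 5 = 40
The minimum is 17.

17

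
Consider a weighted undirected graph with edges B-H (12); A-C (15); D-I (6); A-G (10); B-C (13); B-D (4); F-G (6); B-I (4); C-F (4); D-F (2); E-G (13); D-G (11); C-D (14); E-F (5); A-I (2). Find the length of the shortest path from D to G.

Some routes from D to G:
D→F→E→G: 2 + 5 + 13 = 20
D→G: 11
D→I→A→G: 6 + 2 + 10 = 18
D→F→G: 2 + 6 = 8
Shortest: 8.

8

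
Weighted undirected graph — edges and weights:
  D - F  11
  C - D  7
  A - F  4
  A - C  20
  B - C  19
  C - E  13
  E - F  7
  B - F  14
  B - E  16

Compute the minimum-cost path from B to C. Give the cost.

Some routes from B to C:
B→F→A→C: 14 + 4 + 20 = 38
B→F→D→C: 14 + 11 + 7 = 32
B→F→E→C: 14 + 7 + 13 = 34
B→C: 19
B→E→C: 16 + 13 = 29
B→E→F→D→C: 16 + 7 + 11 + 7 = 41
Shortest: 19.

19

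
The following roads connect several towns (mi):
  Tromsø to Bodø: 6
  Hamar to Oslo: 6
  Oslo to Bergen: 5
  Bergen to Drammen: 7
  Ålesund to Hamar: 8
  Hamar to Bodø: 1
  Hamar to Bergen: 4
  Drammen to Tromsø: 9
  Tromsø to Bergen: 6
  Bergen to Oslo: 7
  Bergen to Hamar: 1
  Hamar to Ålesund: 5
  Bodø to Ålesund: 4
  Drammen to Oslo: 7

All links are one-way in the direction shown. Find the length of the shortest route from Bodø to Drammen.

23

Paths from Bodø to Drammen:
Bodø - Ålesund - Hamar - Bergen - Drammen: 4 + 8 + 4 + 7 = 23
Bodø - Ålesund - Hamar - Oslo - Bergen - Drammen: 4 + 8 + 6 + 5 + 7 = 30
Shortest: 23 mi.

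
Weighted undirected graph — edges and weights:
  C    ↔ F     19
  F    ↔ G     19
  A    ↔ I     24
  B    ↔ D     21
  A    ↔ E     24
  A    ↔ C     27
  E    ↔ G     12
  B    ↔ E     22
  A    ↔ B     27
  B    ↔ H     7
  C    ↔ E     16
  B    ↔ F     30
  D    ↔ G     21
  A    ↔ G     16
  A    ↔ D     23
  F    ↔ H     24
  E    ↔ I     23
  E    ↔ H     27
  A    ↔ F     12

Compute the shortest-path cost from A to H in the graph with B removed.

36

A few of the A→H routes:
A→E→H: 24 + 27 = 51
A→F→H: 12 + 24 = 36
A→G→E→H: 16 + 12 + 27 = 55
Shortest: 36.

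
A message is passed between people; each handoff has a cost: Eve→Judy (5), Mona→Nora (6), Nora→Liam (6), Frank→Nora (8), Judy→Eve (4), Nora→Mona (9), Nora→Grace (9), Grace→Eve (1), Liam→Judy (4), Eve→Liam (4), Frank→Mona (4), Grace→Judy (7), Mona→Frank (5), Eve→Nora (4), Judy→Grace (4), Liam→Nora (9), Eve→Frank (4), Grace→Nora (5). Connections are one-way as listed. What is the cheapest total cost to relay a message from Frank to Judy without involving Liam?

23

Candidate routes:
Frank → Mona → Nora → Grace → Eve → Judy: 4 + 6 + 9 + 1 + 5 = 25
Frank → Nora → Grace → Judy: 8 + 9 + 7 = 24
Frank → Nora → Grace → Eve → Judy: 8 + 9 + 1 + 5 = 23
Frank → Mona → Nora → Grace → Judy: 4 + 6 + 9 + 7 = 26
Best route has total 23.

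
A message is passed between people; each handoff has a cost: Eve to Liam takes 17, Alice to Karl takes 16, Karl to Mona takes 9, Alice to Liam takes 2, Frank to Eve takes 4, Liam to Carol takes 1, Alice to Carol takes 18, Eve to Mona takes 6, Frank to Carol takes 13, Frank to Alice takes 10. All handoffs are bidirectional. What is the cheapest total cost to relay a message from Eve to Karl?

15

Comparing a few candidate routes:
Eve-Frank-Alice-Karl: 4 + 10 + 16 = 30
Eve-Frank-Carol-Alice-Karl: 4 + 13 + 18 + 16 = 51
Eve-Liam-Alice-Karl: 17 + 2 + 16 = 35
Eve-Frank-Carol-Liam-Alice-Karl: 4 + 13 + 1 + 2 + 16 = 36
Eve-Mona-Karl: 6 + 9 = 15
The minimum is 15.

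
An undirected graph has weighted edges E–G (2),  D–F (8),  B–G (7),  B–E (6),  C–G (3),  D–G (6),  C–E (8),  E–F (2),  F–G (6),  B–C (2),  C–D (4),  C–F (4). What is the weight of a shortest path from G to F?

Checking several routes:
G - E - F: 2 + 2 = 4
G - F: 6
G - B - C - F: 7 + 2 + 4 = 13
G - C - F: 3 + 4 = 7
Best route has total 4.

4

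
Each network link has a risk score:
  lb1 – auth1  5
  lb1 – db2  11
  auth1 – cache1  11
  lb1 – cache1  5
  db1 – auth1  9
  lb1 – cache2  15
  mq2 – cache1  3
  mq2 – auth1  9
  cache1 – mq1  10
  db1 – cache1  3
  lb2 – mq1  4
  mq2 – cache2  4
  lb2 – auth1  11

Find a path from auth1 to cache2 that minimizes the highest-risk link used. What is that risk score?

5

Comparing a few candidate routes:
auth1 - mq2 - cache2: max(9, 4) = 9
auth1 - lb2 - mq1 - cache1 - mq2 - cache2: max(11, 4, 10, 3, 4) = 11
auth1 - lb1 - cache1 - mq2 - cache2: max(5, 5, 3, 4) = 5
auth1 - db1 - cache1 - mq2 - cache2: max(9, 3, 3, 4) = 9
The minimum achievable maximum is 5.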